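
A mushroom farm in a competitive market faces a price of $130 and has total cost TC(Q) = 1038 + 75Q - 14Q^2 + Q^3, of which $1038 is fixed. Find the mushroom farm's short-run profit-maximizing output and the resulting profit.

Profit = -$70 at Q = 11

AVC = 75 - 14Q + Q^2 has its minimum $26 at Q = 7; price $130 clears that bar, so the firm operates.
With MC = 75 - 28Q + 3Q^2, P = MC on the upward-sloping part at Q* = 11.
TR = 130·11 = 1430. TC = 1038 + 462 = 1500. Profit = 1430 − 1500 = -$70.
Shutting down would mean losing the fixed cost of $1038, so operating at a loss of $70 is better by $968.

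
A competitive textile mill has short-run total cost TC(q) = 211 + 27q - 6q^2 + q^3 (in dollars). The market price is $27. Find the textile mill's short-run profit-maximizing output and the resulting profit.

AVC = 27 - 6q + q^2 has its minimum $18 at q = 3; price $27 clears that bar, so the firm operates.
MC = 27 - 12q + 3q^2. Setting P = MC and taking the root on the rising branch gives q* = 4.
TR = 27·4 = 108. TC = 211 + 76 = 287. Profit = 108 − 287 = -$179.
Shutting down would mean losing the fixed cost of $211, so operating at a loss of $179 is better by $32.

Profit = -$179 at q = 4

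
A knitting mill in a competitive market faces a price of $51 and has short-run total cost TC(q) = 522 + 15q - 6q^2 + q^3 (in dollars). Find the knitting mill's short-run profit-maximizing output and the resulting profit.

Profit = -$306 at q = 6

AVC = 15 - 6q + q^2 has its minimum $6 at q = 3; price $51 clears that bar, so the firm operates.
MC = 15 - 12q + 3q^2. Setting P = MC and taking the root on the rising branch gives q* = 6.
TR = 51·6 = 306. TC = 522 + 90 = 612. Profit = 306 − 612 = -$306.
Shutting down would mean losing the fixed cost of $522, so operating at a loss of $306 is better by $216.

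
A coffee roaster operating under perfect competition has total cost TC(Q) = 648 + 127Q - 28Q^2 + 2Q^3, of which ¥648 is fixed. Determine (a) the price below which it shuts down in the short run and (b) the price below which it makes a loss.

AVC = 127 - 28Q + 2Q^2; minimized at Q = 7, giving min AVC = ¥29. That is the shutdown price.
ATC = 648/Q + 127 - 28Q + 2Q^2. Setting dATC/dQ = −648/Q^2 − 28 + 4Q = 0 gives Q = 9 (since 4·9^3 − 28·9^2 = 648).
min ATC = 648/9 + 127 − 28·9 + 2·9^2 = ¥109. That is the break-even price.
Between these two prices the firm operates at a loss; above ¥109 it earns a profit.

Shutdown price = ¥29; break-even price = ¥109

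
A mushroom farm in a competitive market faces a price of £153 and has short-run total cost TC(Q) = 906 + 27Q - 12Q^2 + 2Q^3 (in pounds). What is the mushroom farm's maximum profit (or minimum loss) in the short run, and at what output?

AVC = 27 - 12Q + 2Q^2; min AVC = £9 at Q = 3. Since P = £153 ≥ min AVC, the firm produces.
With MC = 27 - 24Q + 6Q^2, P = MC on the upward-sloping part at Q* = 7.
TR = 153·7 = 1071. TC = 906 + 287 = 1193. Profit = 1071 − 1193 = -£122.
By producing, the firm covers all variable cost plus £784 of fixed cost; shutting down would lose the full £906.

Profit = -£122 at Q = 7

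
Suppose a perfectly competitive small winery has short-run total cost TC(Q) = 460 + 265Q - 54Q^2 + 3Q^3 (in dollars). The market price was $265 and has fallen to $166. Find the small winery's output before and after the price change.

AVC = 265 - 54Q + 3Q^2, minimized at Q = 9 where min AVC = $22. MC = 265 - 108Q + 9Q^2.
At P = $265 ≥ min AVC, set P = MC on the rising branch: Q = 12.
At P = $166 ≥ min AVC, set P = MC: Q = 11. The firm stays open but cuts output.

Output falls from 12 to 11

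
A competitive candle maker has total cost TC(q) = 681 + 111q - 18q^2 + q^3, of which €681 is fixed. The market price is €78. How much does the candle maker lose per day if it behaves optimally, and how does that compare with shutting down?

Profit = -€197 at q = 11

AVC = 111 - 18q + q^2; min AVC = €30 at q = 9. Since P = €78 ≥ min AVC, the firm produces.
MC = 111 - 36q + 3q^2. Setting P = MC and taking the root on the rising branch gives q* = 11.
TR = 78·11 = 858. TC = 681 + 374 = 1055. Profit = 858 − 1055 = -€197.
Shutting down would mean losing the fixed cost of €681, so operating at a loss of €197 is better by €484.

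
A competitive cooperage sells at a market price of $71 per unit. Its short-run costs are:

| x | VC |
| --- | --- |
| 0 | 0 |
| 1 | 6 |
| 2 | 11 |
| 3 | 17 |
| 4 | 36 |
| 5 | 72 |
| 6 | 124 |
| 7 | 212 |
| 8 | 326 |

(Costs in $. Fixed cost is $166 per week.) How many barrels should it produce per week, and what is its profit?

Compute π = P·x − TC at each output: x=0: -166; x=1: -101; x=2: -35; x=3: 30; x=4: 82; x=5: 117; x=6: 136; x=7: 119; x=8: 76.
Profit is maximized at x = 6. AVC there is 124/6 = $20.67 ≤ P, so producing beats shutting down (which would give -$166).

x = 6; profit = $136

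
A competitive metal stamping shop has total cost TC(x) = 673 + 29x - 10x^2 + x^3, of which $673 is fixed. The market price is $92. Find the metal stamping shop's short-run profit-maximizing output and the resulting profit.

Profit = -$25 at x = 9

AVC = 29 - 10x + x^2; min AVC = $4 at x = 5. Since P = $92 ≥ min AVC, the firm produces.
MC = 29 - 20x + 3x^2. Setting P = MC and taking the root on the rising branch gives x* = 9.
TR = 92·9 = 828. TC = 673 + 180 = 853. Profit = 828 − 853 = -$25.
Shutting down would mean losing the fixed cost of $673, so operating at a loss of $25 is better by $648.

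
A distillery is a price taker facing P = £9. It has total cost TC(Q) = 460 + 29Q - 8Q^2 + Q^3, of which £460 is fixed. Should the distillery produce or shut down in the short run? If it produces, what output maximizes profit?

Shut down

Strip out fixed cost: VC = 29Q - 8Q^2 + Q^3. Then AVC = 29 - 8Q + Q^2 and MC = 29 - 16Q + 3Q^2.
AVC is minimized where dAVC/dQ = -8 + 2Q = 0, at Q = 4; min AVC = 29 - 8·4 + 4^2 = £13.
With P < min AVC (£9 < £13), every unit sold adds to the loss.
The firm minimizes its loss by shutting down and losing only its fixed cost of £460.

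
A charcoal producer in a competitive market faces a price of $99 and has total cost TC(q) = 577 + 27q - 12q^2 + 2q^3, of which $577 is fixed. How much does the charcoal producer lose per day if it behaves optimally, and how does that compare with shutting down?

Profit = -$145 at q = 6

AVC = 27 - 12q + 2q^2 has its minimum $9 at q = 3; price $99 clears that bar, so the firm operates.
MC = 27 - 24q + 6q^2. Setting P = MC and taking the root on the rising branch gives q* = 6.
TR = 99·6 = 594. TC = 577 + 162 = 739. Profit = 594 − 739 = -$145.
By producing, the firm covers all variable cost plus $432 of fixed cost; shutting down would lose the full $577.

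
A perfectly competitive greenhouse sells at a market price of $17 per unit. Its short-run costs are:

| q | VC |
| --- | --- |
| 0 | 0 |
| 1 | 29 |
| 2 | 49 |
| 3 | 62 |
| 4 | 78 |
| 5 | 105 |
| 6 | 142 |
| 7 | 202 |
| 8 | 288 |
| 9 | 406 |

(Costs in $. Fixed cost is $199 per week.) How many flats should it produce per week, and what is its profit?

q = 0 (shut down); profit = -$199

Profit at each row (π = 17q − TC): q=0: -199; q=1: -211; q=2: -214; q=3: -210; q=4: -209; q=5: -219; q=6: -239; q=7: -282; q=8: -351; q=9: -452.
Profit is highest at q = 0. Equivalently, the lowest AVC in the table is 78/4 ≈ $19.50 at q = 4, and P = $17 falls below it — price never covers variable cost, so the firm shuts down and loses only its fixed cost.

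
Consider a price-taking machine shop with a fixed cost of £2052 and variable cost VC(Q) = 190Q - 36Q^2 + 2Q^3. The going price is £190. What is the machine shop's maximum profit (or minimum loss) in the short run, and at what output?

AVC = 190 - 36Q + 2Q^2; min AVC = £28 at Q = 9. Since P = £190 ≥ min AVC, the firm produces.
With MC = 190 - 72Q + 6Q^2, P = MC on the upward-sloping part at Q* = 12.
TR = 190·12 = 2280. TC = 2052 + 552 = 2604. Profit = 2280 − 2604 = -£324.
Shutting down would mean losing the fixed cost of £2052, so operating at a loss of £324 is better by £1728.

Profit = -£324 at Q = 12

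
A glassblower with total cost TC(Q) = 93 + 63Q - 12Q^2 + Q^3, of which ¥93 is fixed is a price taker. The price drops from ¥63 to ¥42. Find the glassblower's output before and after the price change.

MC = 63 - 24Q + 3Q^2; the shutdown threshold is min AVC = ¥27 (at Q = 6).
At P = ¥63 ≥ min AVC, set P = MC on the rising branch: Q = 8.
At P = ¥42 ≥ min AVC, set P = MC: Q = 7. The firm stays open but cuts output.

Output falls from 8 to 7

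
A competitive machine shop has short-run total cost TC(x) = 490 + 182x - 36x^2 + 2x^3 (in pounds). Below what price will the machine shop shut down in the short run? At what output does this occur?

The firm shuts down when price falls below the minimum of average variable cost. AVC = VC/x = 182 - 36x + 2x^2.
At the minimum of AVC, MC = AVC. MC = 182 - 72x + 6x^2; setting MC = AVC gives 4x^2 - 36x = 0, so x = 9. min AVC = 20.
For P < £20 the firm produces nothing.

£20 per unit, at x = 9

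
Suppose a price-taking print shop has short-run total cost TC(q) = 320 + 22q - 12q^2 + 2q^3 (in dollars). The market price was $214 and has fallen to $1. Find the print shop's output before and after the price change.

AVC = 22 - 12q + 2q^2, minimized at q = 3 where min AVC = $4. MC = 22 - 24q + 6q^2.
At P = $214 ≥ min AVC, set P = MC on the rising branch: q = 8.
At P = $1 < min AVC = $4, price no longer covers variable cost at any output, so the firm shuts down: q = 0.

Output falls from 8 to 0 (the firm shuts down)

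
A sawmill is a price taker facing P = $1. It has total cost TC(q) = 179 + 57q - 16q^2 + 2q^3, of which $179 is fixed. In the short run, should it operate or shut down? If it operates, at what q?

Strip out fixed cost: VC = 57q - 16q^2 + 2q^3. Then AVC = 57 - 16q + 2q^2 and MC = 57 - 32q + 6q^2.
AVC hits its minimum where MC = AVC, at q = 4, giving min AVC = 57 - 16·4 + 2·4^2 = $25.
Since P = $1 < min AVC = $25, price fails to cover variable cost at any output.
The firm minimizes its loss by shutting down and losing only its fixed cost of $179.

Shut down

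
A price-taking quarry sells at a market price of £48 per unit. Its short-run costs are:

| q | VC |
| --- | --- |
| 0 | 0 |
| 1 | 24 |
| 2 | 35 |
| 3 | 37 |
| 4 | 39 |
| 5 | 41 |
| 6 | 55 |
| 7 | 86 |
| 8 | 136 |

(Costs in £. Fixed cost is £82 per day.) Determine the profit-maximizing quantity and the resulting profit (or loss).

q = 7; profit = £168

Tabulate TR − TC: q=0: -82; q=1: -58; q=2: -21; q=3: 25; q=4: 71; q=5: 117; q=6: 151; q=7: 168; q=8: 166.
Profit is maximized at q = 7. AVC there is 86/7 = £12.29 ≤ P, so producing beats shutting down (which would give -£82).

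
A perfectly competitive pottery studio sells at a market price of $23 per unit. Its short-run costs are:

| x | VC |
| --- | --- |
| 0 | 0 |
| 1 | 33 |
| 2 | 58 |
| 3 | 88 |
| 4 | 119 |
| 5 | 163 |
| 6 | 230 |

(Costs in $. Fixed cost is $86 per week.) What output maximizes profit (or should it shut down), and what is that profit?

Compute π = P·x − TC at each output: x=0: -86; x=1: -96; x=2: -98; x=3: -105; x=4: -113; x=5: -134; x=6: -178.
Profit is highest at x = 0. Equivalently, the lowest AVC in the table is 58/2 ≈ $29 at x = 2, and P = $23 falls below it — price never covers variable cost, so the firm shuts down and loses only its fixed cost.

x = 0 (shut down); profit = -$86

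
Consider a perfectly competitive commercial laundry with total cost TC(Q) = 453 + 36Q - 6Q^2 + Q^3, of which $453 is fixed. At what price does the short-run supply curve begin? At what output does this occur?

The firm shuts down when price falls below the minimum of average variable cost. AVC = VC/Q = 36 - 6Q + Q^2.
dAVC/dQ = -6 + 2Q = 0 gives Q = 3. min AVC = 36 - 6·3 + 3^2 = 27.
The firm shuts down for any P below $27.

$27 per unit, at Q = 3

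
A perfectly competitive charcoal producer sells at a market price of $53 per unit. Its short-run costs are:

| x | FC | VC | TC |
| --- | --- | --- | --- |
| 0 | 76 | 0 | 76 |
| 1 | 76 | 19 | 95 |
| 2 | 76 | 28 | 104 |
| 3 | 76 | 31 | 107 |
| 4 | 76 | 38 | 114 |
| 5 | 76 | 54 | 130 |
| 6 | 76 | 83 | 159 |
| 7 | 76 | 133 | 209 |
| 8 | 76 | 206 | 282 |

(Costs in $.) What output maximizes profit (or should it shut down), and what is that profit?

x = 7; profit = $162

Profit at each row (π = 53x − TC): x=0: -76; x=1: -42; x=2: 2; x=3: 52; x=4: 98; x=5: 135; x=6: 159; x=7: 162; x=8: 142.
Profit is maximized at x = 7. AVC there is 133/7 = $19 ≤ P, so producing beats shutting down (which would give -$76).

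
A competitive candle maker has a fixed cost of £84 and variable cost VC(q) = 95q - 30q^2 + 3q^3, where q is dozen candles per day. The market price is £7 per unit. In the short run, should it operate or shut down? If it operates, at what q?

Strip out fixed cost: VC = 95q - 30q^2 + 3q^3. Then AVC = 95 - 30q + 3q^2 and MC = 95 - 60q + 9q^2.
AVC hits its minimum where MC = AVC, at q = 5, giving min AVC = 95 - 30·5 + 3·5^2 = £20.
Since P = £7 < min AVC = £20, price fails to cover variable cost at any output.
The firm minimizes its loss by shutting down and losing only its fixed cost of £84.

Shut down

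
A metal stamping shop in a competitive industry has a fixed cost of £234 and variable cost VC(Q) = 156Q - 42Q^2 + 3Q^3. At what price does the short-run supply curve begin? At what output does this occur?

Short-run supply begins at min AVC. From VC = 156Q - 42Q^2 + 3Q^3, AVC = 156 - 42Q + 3Q^2.
At the minimum of AVC, MC = AVC. MC = 156 - 84Q + 9Q^2; setting MC = AVC gives 6Q^2 - 42Q = 0, so Q = 7. min AVC = 9.
For P < £9 the firm produces nothing.

£9 per unit, at Q = 7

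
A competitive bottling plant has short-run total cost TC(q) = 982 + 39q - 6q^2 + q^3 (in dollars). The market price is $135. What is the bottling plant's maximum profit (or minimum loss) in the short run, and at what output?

Profit = -$342 at q = 8

AVC = 39 - 6q + q^2; min AVC = $30 at q = 3. Since P = $135 ≥ min AVC, the firm produces.
MC = 39 - 12q + 3q^2. Setting P = MC and taking the root on the rising branch gives q* = 8.
TR = 135·8 = 1080. TC = 982 + 440 = 1422. Profit = 1080 − 1422 = -$342.
Shutting down would mean losing the fixed cost of $982, so operating at a loss of $342 is better by $640.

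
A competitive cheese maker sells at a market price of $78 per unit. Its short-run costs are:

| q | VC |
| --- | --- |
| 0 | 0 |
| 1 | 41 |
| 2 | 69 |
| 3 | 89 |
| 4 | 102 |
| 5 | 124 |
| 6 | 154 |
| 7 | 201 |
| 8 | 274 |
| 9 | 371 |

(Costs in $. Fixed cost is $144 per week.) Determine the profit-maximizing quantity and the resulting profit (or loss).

Compute π = P·q − TC at each output: q=0: -144; q=1: -107; q=2: -57; q=3: 1; q=4: 66; q=5: 122; q=6: 170; q=7: 201; q=8: 206; q=9: 187.
Profit is maximized at q = 8. AVC there is 274/8 = $34.25 ≤ P, so producing beats shutting down (which would give -$144).

q = 8; profit = $206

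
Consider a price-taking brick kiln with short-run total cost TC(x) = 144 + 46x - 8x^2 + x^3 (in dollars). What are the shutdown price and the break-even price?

AVC = 46 - 8x + x^2; minimized at x = 4, giving min AVC = $30. That is the shutdown price.
ATC = 144/x + 46 - 8x + x^2. Setting dATC/dx = −144/x^2 − 8 + 2x = 0 gives x = 6 (since 2·6^3 − 8·6^2 = 144).
min ATC = 144/6 + 46 − 8·6 + 6^2 = $58. That is the break-even price.
Between these two prices the firm operates at a loss; above $58 it earns a profit.

Shutdown price = $30; break-even price = $58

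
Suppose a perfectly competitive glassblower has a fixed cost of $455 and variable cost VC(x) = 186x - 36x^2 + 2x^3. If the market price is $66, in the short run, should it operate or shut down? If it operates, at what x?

Variable cost is VC = 186x - 36x^2 + 2x^3, so AVC = VC/x = 186 - 36x + 2x^2 and MC = dTC/dx = 186 - 72x + 6x^2.
The AVC parabola has its vertex at x = 36/4 = 9, where AVC = 186 - 36·9 + 2·9^2 = $24.
Because $66 ≥ $24, revenue can cover variable cost; the firm operates.
Set P = MC: 66 = 186 - 72x + 6x^2 → 120 - 72x + 6x^2 = 0. The roots are x = 2 and x = 10; the profit-maximizing output is on the rising part of MC, so x* = 10.
Check: AVC at x = 10 is $26 ≤ P, so revenue covers variable cost.
Profit = P·x − TC = 66·10 − 715 = -$55, a loss, but smaller than the $455 fixed cost the firm would lose by shutting down.

Produce at x = 10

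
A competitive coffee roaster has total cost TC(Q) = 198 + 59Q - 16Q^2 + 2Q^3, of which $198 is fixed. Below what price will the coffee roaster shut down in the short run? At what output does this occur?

$27 per unit, at Q = 4

The shutdown price is the minimum of AVC. VC = 59Q - 16Q^2 + 2Q^3, so AVC = 59 - 16Q + 2Q^2.
At the minimum of AVC, MC = AVC. MC = 59 - 32Q + 6Q^2; setting MC = AVC gives 4Q^2 - 16Q = 0, so Q = 4. min AVC = 27.
So the shutdown price is $27.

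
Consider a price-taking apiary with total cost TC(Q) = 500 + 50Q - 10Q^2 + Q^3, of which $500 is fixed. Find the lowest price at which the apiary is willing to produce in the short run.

The firm shuts down when price falls below the minimum of average variable cost. AVC = VC/Q = 50 - 10Q + Q^2.
At the minimum of AVC, MC = AVC. MC = 50 - 20Q + 3Q^2; setting MC = AVC gives 2Q^2 - 10Q = 0, so Q = 5. min AVC = 25.
The firm shuts down for any P below $25.

$25 per unit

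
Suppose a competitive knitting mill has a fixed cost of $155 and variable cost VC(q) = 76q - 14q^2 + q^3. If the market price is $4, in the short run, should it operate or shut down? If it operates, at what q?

Strip out fixed cost: VC = 76q - 14q^2 + q^3. Then AVC = 76 - 14q + q^2 and MC = 76 - 28q + 3q^2.
The AVC parabola has its vertex at q = 14/2 = 7, where AVC = 76 - 14·7 + 7^2 = $27.
With P < min AVC ($4 < $27), every unit sold adds to the loss.
The firm minimizes its loss by shutting down and losing only its fixed cost of $155.

Shut down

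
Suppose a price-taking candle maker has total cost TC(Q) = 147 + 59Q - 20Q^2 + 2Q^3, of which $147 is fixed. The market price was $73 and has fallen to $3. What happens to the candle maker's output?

MC = 59 - 40Q + 6Q^2; the shutdown threshold is min AVC = $9 (at Q = 5).
With P = $73 above the shutdown price, P = MC gives Q = 7.
At P = $3 < min AVC = $9, price no longer covers variable cost at any output, so the firm shuts down: Q = 0.

Output falls from 7 to 0 (the firm shuts down)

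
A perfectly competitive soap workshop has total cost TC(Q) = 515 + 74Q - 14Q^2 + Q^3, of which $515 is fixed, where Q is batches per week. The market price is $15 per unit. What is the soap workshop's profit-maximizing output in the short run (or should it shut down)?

Shut down

Variable cost is VC = 74Q - 14Q^2 + Q^3, so AVC = VC/Q = 74 - 14Q + Q^2 and MC = dTC/dQ = 74 - 28Q + 3Q^2.
The AVC parabola has its vertex at Q = 14/2 = 7, where AVC = 74 - 14·7 + 7^2 = $25.
With P < min AVC ($15 < $25), every unit sold adds to the loss.
Shutting down limits the loss to fixed cost, $515.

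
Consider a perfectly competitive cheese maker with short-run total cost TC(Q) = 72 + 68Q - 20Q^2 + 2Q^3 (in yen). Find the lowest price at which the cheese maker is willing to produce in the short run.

Short-run supply begins at min AVC. From VC = 68Q - 20Q^2 + 2Q^3, AVC = 68 - 20Q + 2Q^2.
dAVC/dQ = -20 + 4Q = 0 gives Q = 5. min AVC = 68 - 20·5 + 2·5^2 = 18.
For P < ¥18 the firm produces nothing.

¥18 per unit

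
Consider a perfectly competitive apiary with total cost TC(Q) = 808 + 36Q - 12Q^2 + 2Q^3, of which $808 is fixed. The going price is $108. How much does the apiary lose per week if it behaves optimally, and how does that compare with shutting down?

Profit = -$376 at Q = 6

AVC = 36 - 12Q + 2Q^2 has its minimum $18 at Q = 3; price $108 clears that bar, so the firm operates.
MC = 36 - 24Q + 6Q^2. Setting P = MC and taking the root on the rising branch gives Q* = 6.
TR = 108·6 = 648. TC = 808 + 216 = 1024. Profit = 648 − 1024 = -$376.
By producing, the firm covers all variable cost plus $432 of fixed cost; shutting down would lose the full $808.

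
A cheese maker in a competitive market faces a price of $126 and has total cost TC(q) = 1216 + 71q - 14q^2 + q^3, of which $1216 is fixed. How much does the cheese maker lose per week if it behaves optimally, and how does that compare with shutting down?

AVC = 71 - 14q + q^2; min AVC = $22 at q = 7. Since P = $126 ≥ min AVC, the firm produces.
MC = 71 - 28q + 3q^2. Setting P = MC and taking the root on the rising branch gives q* = 11.
TR = 126·11 = 1386. TC = 1216 + 418 = 1634. Profit = 1386 − 1634 = -$248.
Shutting down would mean losing the fixed cost of $1216, so operating at a loss of $248 is better by $968.

Profit = -$248 at q = 11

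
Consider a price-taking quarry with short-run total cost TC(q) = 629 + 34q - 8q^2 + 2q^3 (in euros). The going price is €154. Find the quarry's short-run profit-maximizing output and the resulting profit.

Profit = -€53 at q = 6

AVC = 34 - 8q + 2q^2; min AVC = €26 at q = 2. Since P = €154 ≥ min AVC, the firm produces.
With MC = 34 - 16q + 6q^2, P = MC on the upward-sloping part at q* = 6.
TR = 154·6 = 924. TC = 629 + 348 = 977. Profit = 924 − 977 = -€53.
By producing, the firm covers all variable cost plus €576 of fixed cost; shutting down would lose the full €629.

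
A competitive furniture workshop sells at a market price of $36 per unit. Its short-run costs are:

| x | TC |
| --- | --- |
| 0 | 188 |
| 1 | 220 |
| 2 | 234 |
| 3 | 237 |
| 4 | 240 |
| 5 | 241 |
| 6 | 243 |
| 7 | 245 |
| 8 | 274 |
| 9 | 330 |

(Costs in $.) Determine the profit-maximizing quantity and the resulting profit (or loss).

Profit at each row (π = 36x − TC): x=0: -188; x=1: -184; x=2: -162; x=3: -129; x=4: -96; x=5: -61; x=6: -27; x=7: 7; x=8: 14; x=9: -6.
Profit is maximized at x = 8. AVC there is 86/8 = $10.75 ≤ P, so producing beats shutting down (which would give -$188).

x = 8; profit = $14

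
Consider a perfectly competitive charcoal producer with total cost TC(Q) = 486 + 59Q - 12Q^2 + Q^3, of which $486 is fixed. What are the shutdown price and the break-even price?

Shutdown price = $23; break-even price = $86

Shutdown price = min AVC. AVC = 59 - 12Q + Q^2, with vertex at Q = 6 and minimum $23.
ATC = 486/Q + 59 - 12Q + Q^2. Setting dATC/dQ = −486/Q^2 − 12 + 2Q = 0 gives Q = 9 (since 2·9^3 − 12·9^2 = 486).
min ATC = 486/9 + 59 − 12·9 + 9^2 = $86. That is the break-even price.
For $23 ≤ P < $86 the firm produces at a loss; below $23 it shuts down.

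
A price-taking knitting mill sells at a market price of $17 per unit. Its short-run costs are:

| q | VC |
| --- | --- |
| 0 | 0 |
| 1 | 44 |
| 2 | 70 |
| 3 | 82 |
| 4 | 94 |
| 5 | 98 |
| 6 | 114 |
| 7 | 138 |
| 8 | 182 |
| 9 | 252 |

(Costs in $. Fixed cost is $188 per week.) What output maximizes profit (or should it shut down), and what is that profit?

q = 0 (shut down); profit = -$188

Tabulate TR − TC: q=0: -188; q=1: -215; q=2: -224; q=3: -219; q=4: -214; q=5: -201; q=6: -200; q=7: -207; q=8: -234; q=9: -287.
Profit is highest at q = 0. Equivalently, the lowest AVC in the table is 114/6 ≈ $19 at q = 6, and P = $17 falls below it — price never covers variable cost, so the firm shuts down and loses only its fixed cost.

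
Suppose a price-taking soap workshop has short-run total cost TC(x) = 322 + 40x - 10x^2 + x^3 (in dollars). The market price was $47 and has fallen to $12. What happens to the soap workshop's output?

AVC = 40 - 10x + x^2, minimized at x = 5 where min AVC = $15. MC = 40 - 20x + 3x^2.
With P = $47 above the shutdown price, P = MC gives x = 7.
At P = $12 < min AVC = $15, price no longer covers variable cost at any output, so the firm shuts down: x = 0.

Output falls from 7 to 0 (the firm shuts down)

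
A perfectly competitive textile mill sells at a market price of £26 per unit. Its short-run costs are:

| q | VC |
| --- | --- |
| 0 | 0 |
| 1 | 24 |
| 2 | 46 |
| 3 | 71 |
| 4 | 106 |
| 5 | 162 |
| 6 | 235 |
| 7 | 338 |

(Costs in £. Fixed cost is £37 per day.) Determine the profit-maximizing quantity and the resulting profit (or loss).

Compute π = P·q − TC at each output: q=0: -37; q=1: -35; q=2: -31; q=3: -30; q=4: -39; q=5: -69; q=6: -116; q=7: -193.
Profit is maximized at q = 3. AVC there is 71/3 = £23.67 ≤ P, so producing beats shutting down (which would give -£37).

q = 3; profit = -£30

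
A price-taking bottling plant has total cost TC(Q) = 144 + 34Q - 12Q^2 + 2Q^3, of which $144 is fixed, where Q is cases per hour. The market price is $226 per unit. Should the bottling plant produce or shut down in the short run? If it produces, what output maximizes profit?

Variable cost is VC = 34Q - 12Q^2 + 2Q^3, so AVC = VC/Q = 34 - 12Q + 2Q^2 and MC = dTC/dQ = 34 - 24Q + 6Q^2.
AVC is minimized where dAVC/dQ = -12 + 4Q = 0, at Q = 3; min AVC = 34 - 12·3 + 2·3^2 = $16.
Since P = $226 ≥ min AVC = $16, price covers variable cost and the firm should produce.
Solving P = MC: -192 - 24Q + 6Q^2 = 0 ⇒ Q = -4 or 8. On the upward-sloping branch, Q* = 8.
Check: AVC at Q = 8 is $66 ≤ P, so revenue covers variable cost.
Profit = P·Q − TC = 226·8 − 672 = $1136.

Produce at Q = 8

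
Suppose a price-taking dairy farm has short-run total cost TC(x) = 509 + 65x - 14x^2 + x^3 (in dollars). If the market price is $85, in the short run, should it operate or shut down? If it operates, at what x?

Produce at x = 10

Variable cost is VC = 65x - 14x^2 + x^3, so AVC = VC/x = 65 - 14x + x^2 and MC = dTC/dx = 65 - 28x + 3x^2.
AVC is minimized where dAVC/dx = -14 + 2x = 0, at x = 7; min AVC = 65 - 14·7 + 7^2 = $16.
Because $85 ≥ $16, revenue can cover variable cost; the firm operates.
P = MC gives -20 - 28x + 3x^2 = 0, with roots -2/3 and 10. Take the larger (rising MC): x* = 10.
Check: AVC at x = 10 is $25 ≤ P, so revenue covers variable cost.
Profit = P·x − TC = 85·10 − 759 = $91.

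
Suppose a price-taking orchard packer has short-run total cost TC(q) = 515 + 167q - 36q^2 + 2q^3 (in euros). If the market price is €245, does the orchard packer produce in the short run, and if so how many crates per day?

From TC, MC = TC'(q) = 167 - 72q + 6q^2 and AVC = VC/q = 167 - 36q + 2q^2.
AVC hits its minimum where MC = AVC, at q = 9, giving min AVC = 167 - 36·9 + 2·9^2 = €5.
Because €245 ≥ €5, revenue can cover variable cost; the firm operates.
Set P = MC: 245 = 167 - 72q + 6q^2 → -78 - 72q + 6q^2 = 0. The roots are q = -1 and q = 13; the profit-maximizing output is on the rising part of MC, so q* = 13.
Check: AVC at q = 13 is €37 ≤ P, so revenue covers variable cost.
Profit = P·q − TC = 245·13 − 996 = €2189.

Produce at q = 13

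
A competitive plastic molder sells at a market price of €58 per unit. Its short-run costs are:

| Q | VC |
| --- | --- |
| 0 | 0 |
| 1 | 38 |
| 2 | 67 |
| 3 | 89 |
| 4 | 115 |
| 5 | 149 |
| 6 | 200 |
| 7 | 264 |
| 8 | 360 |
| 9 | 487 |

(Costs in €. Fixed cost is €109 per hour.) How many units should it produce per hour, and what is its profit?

Profit at each row (π = 58Q − TC): Q=0: -109; Q=1: -89; Q=2: -60; Q=3: -24; Q=4: 8; Q=5: 32; Q=6: 39; Q=7: 33; Q=8: -5; Q=9: -74.
Profit is maximized at Q = 6. AVC there is 200/6 = €33.33 ≤ P, so producing beats shutting down (which would give -€109).

Q = 6; profit = €39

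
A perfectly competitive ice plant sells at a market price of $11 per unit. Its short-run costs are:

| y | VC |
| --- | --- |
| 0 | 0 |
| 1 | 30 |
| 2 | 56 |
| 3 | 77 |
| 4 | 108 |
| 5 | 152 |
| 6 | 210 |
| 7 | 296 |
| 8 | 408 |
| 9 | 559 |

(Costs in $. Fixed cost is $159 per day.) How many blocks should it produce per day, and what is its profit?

Profit at each row (π = 11y − TC): y=0: -159; y=1: -178; y=2: -193; y=3: -203; y=4: -223; y=5: -256; y=6: -303; y=7: -378; y=8: -479; y=9: -619.
Profit is highest at y = 0. Equivalently, the lowest AVC in the table is 77/3 ≈ $25.67 at y = 3, and P = $11 falls below it — price never covers variable cost, so the firm shuts down and loses only its fixed cost.

y = 0 (shut down); profit = -$159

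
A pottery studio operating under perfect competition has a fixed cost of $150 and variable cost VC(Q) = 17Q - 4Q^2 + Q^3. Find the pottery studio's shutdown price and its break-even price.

Shutdown price = $13; break-even price = $52

Shutdown price = min AVC. AVC = 17 - 4Q + Q^2, with vertex at Q = 2 and minimum $13.
ATC = 150/Q + 17 - 4Q + Q^2. Setting dATC/dQ = −150/Q^2 − 4 + 2Q = 0 gives Q = 5 (since 2·5^3 − 4·5^2 = 150).
min ATC = 150/5 + 17 − 4·5 + 5^2 = $52. That is the break-even price.
For $13 ≤ P < $52 the firm produces at a loss; below $13 it shuts down.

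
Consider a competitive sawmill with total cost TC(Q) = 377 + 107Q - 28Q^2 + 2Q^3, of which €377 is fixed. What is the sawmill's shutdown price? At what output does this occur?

€9 per unit, at Q = 7

The firm shuts down when price falls below the minimum of average variable cost. AVC = VC/Q = 107 - 28Q + 2Q^2.
dAVC/dQ = -28 + 4Q = 0 gives Q = 7. min AVC = 107 - 28·7 + 2·7^2 = 9.
So the shutdown price is €9.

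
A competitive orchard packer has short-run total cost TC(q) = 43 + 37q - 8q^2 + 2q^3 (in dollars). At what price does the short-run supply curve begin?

$29 per unit

The firm shuts down when price falls below the minimum of average variable cost. AVC = VC/q = 37 - 8q + 2q^2.
dAVC/dq = -8 + 4q = 0 gives q = 2. min AVC = 37 - 8·2 + 2·2^2 = 29.
For P < $29 the firm produces nothing.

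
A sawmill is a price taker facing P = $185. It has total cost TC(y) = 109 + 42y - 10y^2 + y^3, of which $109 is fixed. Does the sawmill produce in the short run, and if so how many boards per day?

Strip out fixed cost: VC = 42y - 10y^2 + y^3. Then AVC = 42 - 10y + y^2 and MC = 42 - 20y + 3y^2.
AVC hits its minimum where MC = AVC, at y = 5, giving min AVC = 42 - 10·5 + 5^2 = $17.
Because $185 ≥ $17, revenue can cover variable cost; the firm operates.
Solving P = MC: -143 - 20y + 3y^2 = 0 ⇒ y = -13/3 or 11. On the upward-sloping branch, y* = 11.
Check: AVC at y = 11 is $53 ≤ P, so revenue covers variable cost.
Profit = P·y − TC = 185·11 − 692 = $1343.

Produce at y = 11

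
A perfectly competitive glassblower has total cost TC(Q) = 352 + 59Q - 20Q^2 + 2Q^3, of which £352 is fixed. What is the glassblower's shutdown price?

£9 per unit

The firm shuts down when price falls below the minimum of average variable cost. AVC = VC/Q = 59 - 20Q + 2Q^2.
dAVC/dQ = -20 + 4Q = 0 gives Q = 5. min AVC = 59 - 20·5 + 2·5^2 = 9.
For P < £9 the firm produces nothing.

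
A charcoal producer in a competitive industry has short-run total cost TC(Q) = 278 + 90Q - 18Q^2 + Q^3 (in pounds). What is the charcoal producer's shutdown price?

£9 per unit

The shutdown price is the minimum of AVC. VC = 90Q - 18Q^2 + Q^3, so AVC = 90 - 18Q + Q^2.
dAVC/dQ = -18 + 2Q = 0 gives Q = 9. min AVC = 90 - 18·9 + 9^2 = 9.
The firm shuts down for any P below £9.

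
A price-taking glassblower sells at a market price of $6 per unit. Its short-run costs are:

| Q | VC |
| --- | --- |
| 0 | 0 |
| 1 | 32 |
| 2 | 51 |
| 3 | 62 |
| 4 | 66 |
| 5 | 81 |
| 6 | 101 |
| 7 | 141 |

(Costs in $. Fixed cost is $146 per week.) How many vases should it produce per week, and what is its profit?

Tabulate TR − TC: Q=0: -146; Q=1: -172; Q=2: -185; Q=3: -190; Q=4: -188; Q=5: -197; Q=6: -211; Q=7: -245.
Profit is highest at Q = 0. Equivalently, the lowest AVC in the table is 81/5 ≈ $16.20 at Q = 5, and P = $6 falls below it — price never covers variable cost, so the firm shuts down and loses only its fixed cost.

Q = 0 (shut down); profit = -$146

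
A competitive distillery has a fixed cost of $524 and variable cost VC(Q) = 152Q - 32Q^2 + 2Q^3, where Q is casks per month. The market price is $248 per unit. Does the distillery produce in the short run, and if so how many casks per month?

Produce at Q = 12

Strip out fixed cost: VC = 152Q - 32Q^2 + 2Q^3. Then AVC = 152 - 32Q + 2Q^2 and MC = 152 - 64Q + 6Q^2.
AVC hits its minimum where MC = AVC, at Q = 8, giving min AVC = 152 - 32·8 + 2·8^2 = $24.
Since P = $248 ≥ min AVC = $24, price covers variable cost and the firm should produce.
Set P = MC: 248 = 152 - 64Q + 6Q^2 → -96 - 64Q + 6Q^2 = 0. The roots are Q = -4/3 and Q = 12; the profit-maximizing output is on the rising part of MC, so Q* = 12.
Check: AVC at Q = 12 is $56 ≤ P, so revenue covers variable cost.
Profit = P·Q − TC = 248·12 − 1196 = $1780.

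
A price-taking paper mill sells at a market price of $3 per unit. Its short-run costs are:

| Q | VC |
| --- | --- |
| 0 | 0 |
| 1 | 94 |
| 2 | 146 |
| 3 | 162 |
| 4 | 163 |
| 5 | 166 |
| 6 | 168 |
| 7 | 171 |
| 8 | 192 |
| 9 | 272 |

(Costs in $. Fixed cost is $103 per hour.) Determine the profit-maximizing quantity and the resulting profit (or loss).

Tabulate TR − TC: Q=0: -103; Q=1: -194; Q=2: -243; Q=3: -256; Q=4: -254; Q=5: -254; Q=6: -253; Q=7: -253; Q=8: -271; Q=9: -348.
Profit is highest at Q = 0. Equivalently, the lowest AVC in the table is 192/8 ≈ $24 at Q = 8, and P = $3 falls below it — price never covers variable cost, so the firm shuts down and loses only its fixed cost.

Q = 0 (shut down); profit = -$103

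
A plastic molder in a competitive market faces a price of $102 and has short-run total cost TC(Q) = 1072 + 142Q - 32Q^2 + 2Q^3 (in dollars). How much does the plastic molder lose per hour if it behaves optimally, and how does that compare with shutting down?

Profit = -$272 at Q = 10

AVC = 142 - 32Q + 2Q^2 has its minimum $14 at Q = 8; price $102 clears that bar, so the firm operates.
MC = 142 - 64Q + 6Q^2. Setting P = MC and taking the root on the rising branch gives Q* = 10.
TR = 102·10 = 1020. TC = 1072 + 220 = 1292. Profit = 1020 − 1292 = -$272.
Shutting down would mean losing the fixed cost of $1072, so operating at a loss of $272 is better by $800.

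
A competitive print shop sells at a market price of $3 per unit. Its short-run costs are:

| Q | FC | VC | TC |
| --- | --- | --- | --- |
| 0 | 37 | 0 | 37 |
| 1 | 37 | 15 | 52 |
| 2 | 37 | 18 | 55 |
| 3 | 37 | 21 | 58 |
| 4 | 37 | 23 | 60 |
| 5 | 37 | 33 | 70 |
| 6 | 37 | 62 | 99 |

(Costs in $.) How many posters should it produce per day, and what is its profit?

Q = 0 (shut down); profit = -$37

Profit at each row (π = 3Q − TC): Q=0: -37; Q=1: -49; Q=2: -49; Q=3: -49; Q=4: -48; Q=5: -55; Q=6: -81.
Profit is highest at Q = 0. Equivalently, the lowest AVC in the table is 23/4 ≈ $5.75 at Q = 4, and P = $3 falls below it — price never covers variable cost, so the firm shuts down and loses only its fixed cost.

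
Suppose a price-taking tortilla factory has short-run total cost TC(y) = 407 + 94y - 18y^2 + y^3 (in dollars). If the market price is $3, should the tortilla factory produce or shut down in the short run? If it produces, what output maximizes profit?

Strip out fixed cost: VC = 94y - 18y^2 + y^3. Then AVC = 94 - 18y + y^2 and MC = 94 - 36y + 3y^2.
AVC hits its minimum where MC = AVC, at y = 9, giving min AVC = 94 - 18·9 + 9^2 = $13.
With P < min AVC ($3 < $13), every unit sold adds to the loss.
The firm minimizes its loss by shutting down and losing only its fixed cost of $407.

Shut down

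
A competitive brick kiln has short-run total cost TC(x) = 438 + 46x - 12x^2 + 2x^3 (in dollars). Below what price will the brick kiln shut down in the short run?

Short-run supply begins at min AVC. From VC = 46x - 12x^2 + 2x^3, AVC = 46 - 12x + 2x^2.
dAVC/dx = -12 + 4x = 0 gives x = 3. min AVC = 46 - 12·3 + 2·3^2 = 28.
For P < $28 the firm produces nothing.

$28 per unit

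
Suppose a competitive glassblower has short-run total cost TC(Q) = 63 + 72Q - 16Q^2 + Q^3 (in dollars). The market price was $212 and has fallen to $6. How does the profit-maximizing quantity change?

Output falls from 14 to 0 (the firm shuts down)

AVC = 72 - 16Q + Q^2, minimized at Q = 8 where min AVC = $8. MC = 72 - 32Q + 3Q^2.
With P = $212 above the shutdown price, P = MC gives Q = 14.
At P = $6 < min AVC = $8, price no longer covers variable cost at any output, so the firm shuts down: Q = 0.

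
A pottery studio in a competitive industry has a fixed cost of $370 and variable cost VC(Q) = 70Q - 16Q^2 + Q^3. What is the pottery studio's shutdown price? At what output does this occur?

$6 per unit, at Q = 8

The firm shuts down when price falls below the minimum of average variable cost. AVC = VC/Q = 70 - 16Q + Q^2.
dAVC/dQ = -16 + 2Q = 0 gives Q = 8. min AVC = 70 - 16·8 + 8^2 = 6.
For P < $6 the firm produces nothing.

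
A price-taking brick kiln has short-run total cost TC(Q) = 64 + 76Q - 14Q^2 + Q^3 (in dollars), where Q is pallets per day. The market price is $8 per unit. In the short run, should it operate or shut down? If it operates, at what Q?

Strip out fixed cost: VC = 76Q - 14Q^2 + Q^3. Then AVC = 76 - 14Q + Q^2 and MC = 76 - 28Q + 3Q^2.
The AVC parabola has its vertex at Q = 14/2 = 7, where AVC = 76 - 14·7 + 7^2 = $27.
With P < min AVC ($8 < $27), every unit sold adds to the loss.
The firm minimizes its loss by shutting down and losing only its fixed cost of $64.

Shut down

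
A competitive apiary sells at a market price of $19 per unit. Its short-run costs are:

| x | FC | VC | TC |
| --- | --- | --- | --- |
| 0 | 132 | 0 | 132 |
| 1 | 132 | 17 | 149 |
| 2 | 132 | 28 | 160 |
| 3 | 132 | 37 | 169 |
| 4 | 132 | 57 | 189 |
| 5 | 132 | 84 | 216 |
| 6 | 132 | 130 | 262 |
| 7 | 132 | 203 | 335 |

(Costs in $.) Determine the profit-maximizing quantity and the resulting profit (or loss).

Profit at each row (π = 19x − TC): x=0: -132; x=1: -130; x=2: -122; x=3: -112; x=4: -113; x=5: -121; x=6: -148; x=7: -202.
Profit is maximized at x = 3. AVC there is 37/3 = $12.33 ≤ P, so producing beats shutting down (which would give -$132).

x = 3; profit = -$112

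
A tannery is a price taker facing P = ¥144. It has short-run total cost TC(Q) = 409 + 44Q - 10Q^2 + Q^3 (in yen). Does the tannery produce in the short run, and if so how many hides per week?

From TC, MC = TC'(Q) = 44 - 20Q + 3Q^2 and AVC = VC/Q = 44 - 10Q + Q^2.
AVC is minimized where dAVC/dQ = -10 + 2Q = 0, at Q = 5; min AVC = 44 - 10·5 + 5^2 = ¥19.
P = ¥144 exceeds min AVC = ¥19, so the firm stays open.
Solving P = MC: -100 - 20Q + 3Q^2 = 0 ⇒ Q = -10/3 or 10. On the upward-sloping branch, Q* = 10.
Check: AVC at Q = 10 is ¥44 ≤ P, so revenue covers variable cost.
Profit = P·Q − TC = 144·10 − 849 = ¥591.

Produce at Q = 10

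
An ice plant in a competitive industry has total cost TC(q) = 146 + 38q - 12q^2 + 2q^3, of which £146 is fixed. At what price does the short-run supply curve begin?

The firm shuts down when price falls below the minimum of average variable cost. AVC = VC/q = 38 - 12q + 2q^2.
dAVC/dq = -12 + 4q = 0 gives q = 3. min AVC = 38 - 12·3 + 2·3^2 = 20.
So the shutdown price is £20.

£20 per unit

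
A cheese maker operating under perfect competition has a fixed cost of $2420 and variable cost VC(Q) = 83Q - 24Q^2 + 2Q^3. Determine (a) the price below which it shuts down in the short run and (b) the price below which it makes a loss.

Shutdown price = $11; break-even price = $281

Shutdown price = min AVC. AVC = 83 - 24Q + 2Q^2, with vertex at Q = 6 and minimum $11.
ATC = 2420/Q + 83 - 24Q + 2Q^2. Setting dATC/dQ = −2420/Q^2 − 24 + 4Q = 0 gives Q = 11 (since 4·11^3 − 24·11^2 = 2420).
min ATC = 2420/11 + 83 − 24·11 + 2·11^2 = $281. That is the break-even price.
For $11 ≤ P < $281 the firm produces at a loss; below $11 it shuts down.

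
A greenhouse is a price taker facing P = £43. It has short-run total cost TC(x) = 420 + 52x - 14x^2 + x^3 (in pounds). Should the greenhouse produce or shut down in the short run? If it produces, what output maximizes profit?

Produce at x = 9

Strip out fixed cost: VC = 52x - 14x^2 + x^3. Then AVC = 52 - 14x + x^2 and MC = 52 - 28x + 3x^2.
AVC hits its minimum where MC = AVC, at x = 7, giving min AVC = 52 - 14·7 + 7^2 = £3.
Since P = £43 ≥ min AVC = £3, price covers variable cost and the firm should produce.
P = MC gives 9 - 28x + 3x^2 = 0, with roots 1/3 and 9. Take the larger (rising MC): x* = 9.
Check: AVC at x = 9 is £7 ≤ P, so revenue covers variable cost.
Profit = P·x − TC = 43·9 − 483 = -£96, a loss, but smaller than the £420 fixed cost the firm would lose by shutting down.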